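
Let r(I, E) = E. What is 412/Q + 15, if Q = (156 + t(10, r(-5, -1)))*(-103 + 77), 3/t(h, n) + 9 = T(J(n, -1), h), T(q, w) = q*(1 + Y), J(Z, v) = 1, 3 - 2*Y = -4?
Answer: 45126/3029 ≈ 14.898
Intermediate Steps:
Y = 7/2 (Y = 3/2 - 1/2*(-4) = 3/2 + 2 = 7/2 ≈ 3.5000)
T(q, w) = 9*q/2 (T(q, w) = q*(1 + 7/2) = q*(9/2) = 9*q/2)
t(h, n) = -2/3 (t(h, n) = 3/(-9 + (9/2)*1) = 3/(-9 + 9/2) = 3/(-9/2) = 3*(-2/9) = -2/3)
Q = -12116/3 (Q = (156 - 2/3)*(-103 + 77) = (466/3)*(-26) = -12116/3 ≈ -4038.7)
412/Q + 15 = 412/(-12116/3) + 15 = -3/12116*412 + 15 = -309/3029 + 15 = 45126/3029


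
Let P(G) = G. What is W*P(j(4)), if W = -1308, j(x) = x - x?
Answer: 0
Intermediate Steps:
j(x) = 0
W*P(j(4)) = -1308*0 = 0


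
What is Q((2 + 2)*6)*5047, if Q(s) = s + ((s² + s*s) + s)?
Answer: 6056400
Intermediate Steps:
Q(s) = 2*s + 2*s² (Q(s) = s + ((s² + s²) + s) = s + (2*s² + s) = s + (s + 2*s²) = 2*s + 2*s²)
Q((2 + 2)*6)*5047 = (2*((2 + 2)*6)*(1 + (2 + 2)*6))*5047 = (2*(4*6)*(1 + 4*6))*5047 = (2*24*(1 + 24))*5047 = (2*24*25)*5047 = 1200*5047 = 6056400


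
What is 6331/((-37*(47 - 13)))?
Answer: -6331/1258 ≈ -5.0326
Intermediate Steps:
6331/((-37*(47 - 13))) = 6331/((-37*34)) = 6331/(-1258) = 6331*(-1/1258) = -6331/1258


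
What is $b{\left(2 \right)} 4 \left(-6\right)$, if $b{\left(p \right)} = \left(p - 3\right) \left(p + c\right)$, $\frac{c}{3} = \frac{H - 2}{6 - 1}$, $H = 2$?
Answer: $48$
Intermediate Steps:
$c = 0$ ($c = 3 \frac{2 - 2}{6 - 1} = 3 \cdot \frac{0}{5} = 3 \cdot 0 \cdot \frac{1}{5} = 3 \cdot 0 = 0$)
$b{\left(p \right)} = p \left(-3 + p\right)$ ($b{\left(p \right)} = \left(p - 3\right) \left(p + 0\right) = \left(-3 + p\right) p = p \left(-3 + p\right)$)
$b{\left(2 \right)} 4 \left(-6\right) = 2 \left(-3 + 2\right) 4 \left(-6\right) = 2 \left(-1\right) 4 \left(-6\right) = \left(-2\right) 4 \left(-6\right) = \left(-8\right) \left(-6\right) = 48$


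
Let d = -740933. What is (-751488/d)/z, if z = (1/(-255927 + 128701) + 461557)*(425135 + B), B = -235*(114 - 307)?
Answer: 15934802048/3411766494092179862795 ≈ 4.6705e-12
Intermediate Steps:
B = 45355 (B = -235*(-193) = 45355)
z = 13814068859500845/63613 (z = (1/(-255927 + 128701) + 461557)*(425135 + 45355) = (1/(-127226) + 461557)*470490 = (-1/127226 + 461557)*470490 = (58722050881/127226)*470490 = 13814068859500845/63613 ≈ 2.1716e+11)
(-751488/d)/z = (-751488/(-740933))/(13814068859500845/63613) = -751488*(-1/740933)*(63613/13814068859500845) = (751488/740933)*(63613/13814068859500845) = 15934802048/3411766494092179862795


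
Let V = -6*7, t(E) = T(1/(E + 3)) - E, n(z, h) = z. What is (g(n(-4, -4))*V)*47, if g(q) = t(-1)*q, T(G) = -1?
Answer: 0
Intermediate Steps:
t(E) = -1 - E
V = -42
g(q) = 0 (g(q) = (-1 - 1*(-1))*q = (-1 + 1)*q = 0*q = 0)
(g(n(-4, -4))*V)*47 = (0*(-42))*47 = 0*47 = 0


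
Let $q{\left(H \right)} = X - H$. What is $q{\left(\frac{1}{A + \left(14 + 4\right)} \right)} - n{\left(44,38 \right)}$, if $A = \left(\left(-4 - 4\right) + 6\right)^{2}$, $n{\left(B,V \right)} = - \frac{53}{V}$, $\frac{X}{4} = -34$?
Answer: $- \frac{28142}{209} \approx -134.65$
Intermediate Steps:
$X = -136$ ($X = 4 \left(-34\right) = -136$)
$A = 4$ ($A = \left(-8 + 6\right)^{2} = \left(-2\right)^{2} = 4$)
$q{\left(H \right)} = -136 - H$
$q{\left(\frac{1}{A + \left(14 + 4\right)} \right)} - n{\left(44,38 \right)} = \left(-136 - \frac{1}{4 + \left(14 + 4\right)}\right) - - \frac{53}{38} = \left(-136 - \frac{1}{4 + 18}\right) - \left(-53\right) \frac{1}{38} = \left(-136 - \frac{1}{22}\right) - - \frac{53}{38} = \left(-136 - \frac{1}{22}\right) + \frac{53}{38} = - \frac{2993}{22} + \frac{53}{38} = - \frac{28142}{209}$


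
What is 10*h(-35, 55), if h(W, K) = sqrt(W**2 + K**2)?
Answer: 50*sqrt(170) ≈ 651.92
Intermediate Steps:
h(W, K) = sqrt(K**2 + W**2)
10*h(-35, 55) = 10*sqrt(55**2 + (-35)**2) = 10*sqrt(3025 + 1225) = 10*sqrt(4250) = 10*(5*sqrt(170)) = 50*sqrt(170)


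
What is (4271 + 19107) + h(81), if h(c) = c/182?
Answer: 4254877/182 ≈ 23378.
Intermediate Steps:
h(c) = c/182 (h(c) = c*(1/182) = c/182)
(4271 + 19107) + h(81) = (4271 + 19107) + (1/182)*81 = 23378 + 81/182 = 4254877/182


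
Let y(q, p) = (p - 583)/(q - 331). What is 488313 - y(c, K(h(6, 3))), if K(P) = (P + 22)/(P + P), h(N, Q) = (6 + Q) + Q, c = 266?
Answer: 380877161/780 ≈ 4.8830e+5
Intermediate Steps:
h(N, Q) = 6 + 2*Q
K(P) = (22 + P)/(2*P) (K(P) = (22 + P)/((2*P)) = (22 + P)*(1/(2*P)) = (22 + P)/(2*P))
y(q, p) = (-583 + p)/(-331 + q)
488313 - y(c, K(h(6, 3))) = 488313 - (-583 + (22 + (6 + 2*3))/(2*(6 + 2*3)))/(-331 + 266) = 488313 - (-583 + (22 + (6 + 6))/(2*(6 + 6)))/(-65) = 488313 - (-1)*(-583 + (1/2)*(22 + 12)/12)/65 = 488313 - (-1)*(-583 + (1/2)*(1/12)*34)/65 = 488313 - (-1)*(-583 + 17/12)/65 = 488313 - (-1)*(-6979)/(65*12) = 488313 - 1*6979/780 = 488313 - 6979/780 = 380877161/780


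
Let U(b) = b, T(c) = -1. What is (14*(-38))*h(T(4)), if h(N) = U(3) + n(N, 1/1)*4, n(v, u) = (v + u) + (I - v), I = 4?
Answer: -12236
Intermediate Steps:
n(v, u) = 4 + u (n(v, u) = (v + u) + (4 - v) = (u + v) + (4 - v) = 4 + u)
h(N) = 23 (h(N) = 3 + (4 + 1/1)*4 = 3 + (4 + 1)*4 = 3 + 5*4 = 3 + 20 = 23)
(14*(-38))*h(T(4)) = (14*(-38))*23 = -532*23 = -12236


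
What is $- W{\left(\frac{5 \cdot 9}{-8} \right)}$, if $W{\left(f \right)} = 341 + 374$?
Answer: $-715$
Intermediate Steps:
$W{\left(f \right)} = 715$
$- W{\left(\frac{5 \cdot 9}{-8} \right)} = \left(-1\right) 715 = -715$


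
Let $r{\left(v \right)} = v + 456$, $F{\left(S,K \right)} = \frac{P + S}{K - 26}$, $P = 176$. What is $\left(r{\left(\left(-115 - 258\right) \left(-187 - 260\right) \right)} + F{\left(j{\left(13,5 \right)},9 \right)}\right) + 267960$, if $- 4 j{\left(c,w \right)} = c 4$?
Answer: $\frac{7397336}{17} \approx 4.3514 \cdot 10^{5}$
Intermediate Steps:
$j{\left(c,w \right)} = - c$ ($j{\left(c,w \right)} = - \frac{c 4}{4} = - \frac{4 c}{4} = - c$)
$F{\left(S,K \right)} = \frac{176 + S}{-26 + K}$ ($F{\left(S,K \right)} = \frac{176 + S}{K - 26} = \frac{176 + S}{-26 + K}$)
$r{\left(v \right)} = 456 + v$
$\left(r{\left(\left(-115 - 258\right) \left(-187 - 260\right) \right)} + F{\left(j{\left(13,5 \right)},9 \right)}\right) + 267960 = \left(\left(456 + \left(-115 - 258\right) \left(-187 - 260\right)\right) + \frac{176 - 13}{-26 + 9}\right) + 267960 = \left(\left(456 - -166731\right) + \frac{176 - 13}{-17}\right) + 267960 = \left(\left(456 + 166731\right) - \frac{163}{17}\right) + 267960 = \left(167187 - \frac{163}{17}\right) + 267960 = \frac{2842016}{17} + 267960 = \frac{7397336}{17}$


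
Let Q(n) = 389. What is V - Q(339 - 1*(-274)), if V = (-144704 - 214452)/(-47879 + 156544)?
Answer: -42629841/108665 ≈ -392.31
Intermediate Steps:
V = -359156/108665 ≈ -3.3052
V - Q(339 - 1*(-274)) = -359156/108665 - 1*389 = -359156/108665 - 389 = -42629841/108665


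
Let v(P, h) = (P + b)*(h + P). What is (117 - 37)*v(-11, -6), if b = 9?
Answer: 2720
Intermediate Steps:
v(P, h) = (9 + P)*(P + h) (v(P, h) = (P + 9)*(h + P) = (9 + P)*(P + h))
(117 - 37)*v(-11, -6) = (117 - 37)*((-11)² + 9*(-11) + 9*(-6) - 11*(-6)) = 80*(121 - 99 - 54 + 66) = 80*34 = 2720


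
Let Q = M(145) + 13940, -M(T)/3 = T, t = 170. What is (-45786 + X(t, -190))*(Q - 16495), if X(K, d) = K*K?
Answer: 50489140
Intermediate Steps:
M(T) = -3*T
Q = 13505 (Q = -3*145 + 13940 = -435 + 13940 = 13505)
X(K, d) = K²
(-45786 + X(t, -190))*(Q - 16495) = (-45786 + 170²)*(13505 - 16495) = (-45786 + 28900)*(-2990) = -16886*(-2990) = 50489140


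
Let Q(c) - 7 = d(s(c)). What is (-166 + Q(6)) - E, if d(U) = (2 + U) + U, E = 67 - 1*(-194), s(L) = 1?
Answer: -416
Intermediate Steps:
E = 261 (E = 67 + 194 = 261)
d(U) = 2 + 2*U
Q(c) = 11 (Q(c) = 7 + (2 + 2*1) = 7 + (2 + 2) = 7 + 4 = 11)
(-166 + Q(6)) - E = (-166 + 11) - 1*261 = -155 - 261 = -416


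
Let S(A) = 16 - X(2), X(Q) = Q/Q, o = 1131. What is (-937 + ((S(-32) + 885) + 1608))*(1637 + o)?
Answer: 4348528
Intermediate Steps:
X(Q) = 1
S(A) = 15 (S(A) = 16 - 1*1 = 16 - 1 = 15)
(-937 + ((S(-32) + 885) + 1608))*(1637 + o) = (-937 + ((15 + 885) + 1608))*(1637 + 1131) = (-937 + (900 + 1608))*2768 = (-937 + 2508)*2768 = 1571*2768 = 4348528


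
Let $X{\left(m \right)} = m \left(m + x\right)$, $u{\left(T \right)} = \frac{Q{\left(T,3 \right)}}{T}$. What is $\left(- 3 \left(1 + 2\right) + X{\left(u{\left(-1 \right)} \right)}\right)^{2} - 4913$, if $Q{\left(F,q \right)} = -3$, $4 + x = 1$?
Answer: $-4832$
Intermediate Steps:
$x = -3$ ($x = -4 + 1 = -3$)
$u{\left(T \right)} = - \frac{3}{T}$
$X{\left(m \right)} = m \left(-3 + m\right)$ ($X{\left(m \right)} = m \left(m - 3\right) = m \left(-3 + m\right)$)
$\left(- 3 \left(1 + 2\right) + X{\left(u{\left(-1 \right)} \right)}\right)^{2} - 4913 = \left(- 3 \left(1 + 2\right) + - \frac{3}{-1} \left(-3 - \frac{3}{-1}\right)\right)^{2} - 4913 = \left(\left(-3\right) 3 + \left(-3\right) \left(-1\right) \left(-3 - -3\right)\right)^{2} - 4913 = \left(-9 + 3 \left(-3 + 3\right)\right)^{2} - 4913 = \left(-9 + 3 \cdot 0\right)^{2} - 4913 = \left(-9 + 0\right)^{2} - 4913 = \left(-9\right)^{2} - 4913 = 81 - 4913 = -4832$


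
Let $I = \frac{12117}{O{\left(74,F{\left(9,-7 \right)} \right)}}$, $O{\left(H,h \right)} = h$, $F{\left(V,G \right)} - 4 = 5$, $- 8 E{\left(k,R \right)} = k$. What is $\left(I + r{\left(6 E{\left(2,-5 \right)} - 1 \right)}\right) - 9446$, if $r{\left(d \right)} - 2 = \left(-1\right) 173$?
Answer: $- \frac{24812}{3} \approx -8270.7$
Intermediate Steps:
$E{\left(k,R \right)} = - \frac{k}{8}$
$F{\left(V,G \right)} = 9$ ($F{\left(V,G \right)} = 4 + 5 = 9$)
$r{\left(d \right)} = -171$ ($r{\left(d \right)} = 2 - 173 = -171$)
$I = \frac{4039}{3}$ ($I = \frac{12117}{9} = 12117 \cdot \frac{1}{9} = \frac{4039}{3} \approx 1346.3$)
$\left(I + r{\left(6 E{\left(2,-5 \right)} - 1 \right)}\right) - 9446 = \left(\frac{4039}{3} - 171\right) - 9446 = \frac{3526}{3} - 9446 = - \frac{24812}{3}$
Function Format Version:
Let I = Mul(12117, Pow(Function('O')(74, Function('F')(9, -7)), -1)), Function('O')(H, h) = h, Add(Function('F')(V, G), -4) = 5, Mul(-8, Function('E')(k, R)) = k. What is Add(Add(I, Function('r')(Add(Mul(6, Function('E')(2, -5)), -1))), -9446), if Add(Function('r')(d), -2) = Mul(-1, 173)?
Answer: Rational(-24812, 3) ≈ -8270.7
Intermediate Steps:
Function('E')(k, R) = Mul(Rational(-1, 8), k)
Function('F')(V, G) = 9 (Function('F')(V, G) = Add(4, 5) = 9)
Function('r')(d) = -171 (Function('r')(d) = Add(2, Mul(-1, 173)) = Add(2, -173) = -171)
I = Rational(4039, 3) (I = Mul(12117, Pow(9, -1)) = Mul(12117, Rational(1, 9)) = Rational(4039, 3) ≈ 1346.3)
Add(Add(I, Function('r')(Add(Mul(6, Function('E')(2, -5)), -1))), -9446) = Add(Add(Rational(4039, 3), -171), -9446) = Add(Rational(3526, 3), -9446) = Rational(-24812, 3)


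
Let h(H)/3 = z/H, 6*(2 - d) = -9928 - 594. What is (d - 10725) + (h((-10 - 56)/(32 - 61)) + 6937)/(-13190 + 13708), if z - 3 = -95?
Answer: -153096865/17094 ≈ -8956.2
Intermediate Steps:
z = -92 (z = 3 - 95 = -92)
d = 5267/3 (d = 2 - (-9928 - 594)/6 = 2 - ⅙*(-10522) = 2 + 5261/3 = 5267/3 ≈ 1755.7)
h(H) = -276/H (h(H) = 3*(-92/H) = -276/H)
(d - 10725) + (h((-10 - 56)/(32 - 61)) + 6937)/(-13190 + 13708) = (5267/3 - 10725) + (-276*(32 - 61)/(-10 - 56) + 6937)/(-13190 + 13708) = -26908/3 + (-276/((-66/(-29))) + 6937)/518 = -26908/3 + (-276/((-66*(-1/29))) + 6937)*(1/518) = -26908/3 + (-276/66/29 + 6937)*(1/518) = -26908/3 + (-276*29/66 + 6937)*(1/518) = -26908/3 + (-1334/11 + 6937)*(1/518) = -26908/3 + (74973/11)*(1/518) = -26908/3 + 74973/5698 = -153096865/17094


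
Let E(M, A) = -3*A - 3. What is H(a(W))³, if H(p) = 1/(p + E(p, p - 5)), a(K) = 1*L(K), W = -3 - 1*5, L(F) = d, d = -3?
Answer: 1/5832 ≈ 0.00017147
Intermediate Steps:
L(F) = -3
W = -8 (W = -3 - 5 = -8)
E(M, A) = -3 - 3*A
a(K) = -3 (a(K) = 1*(-3) = -3)
H(p) = 1/(12 - 2*p) (H(p) = 1/(p + (-3 - 3*(p - 5))) = 1/(p + (-3 - 3*(-5 + p))) = 1/(p + (-3 + (15 - 3*p))) = 1/(p + (12 - 3*p)) = 1/(12 - 2*p))
H(a(W))³ = (-1/(-12 + 2*(-3)))³ = (-1/(-12 - 6))³ = (-1/(-18))³ = (-1*(-1/18))³ = (1/18)³ = 1/5832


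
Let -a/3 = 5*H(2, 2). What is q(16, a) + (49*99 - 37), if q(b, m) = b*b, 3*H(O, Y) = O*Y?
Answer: 5070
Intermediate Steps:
H(O, Y) = O*Y/3 (H(O, Y) = (O*Y)/3 = O*Y/3)
a = -20 (a = -15*(⅓)*2*2 = -15*4/3 = -3*20/3 = -20)
q(b, m) = b²
q(16, a) + (49*99 - 37) = 16² + (49*99 - 37) = 256 + (4851 - 37) = 256 + 4814 = 5070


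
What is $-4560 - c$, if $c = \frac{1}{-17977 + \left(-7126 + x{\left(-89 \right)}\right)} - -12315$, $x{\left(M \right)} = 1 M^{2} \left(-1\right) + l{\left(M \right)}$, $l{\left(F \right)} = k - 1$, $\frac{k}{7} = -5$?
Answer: $- \frac{557887499}{33060} \approx -16875.0$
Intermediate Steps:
$k = -35$ ($k = 7 \left(-5\right) = -35$)
$l{\left(F \right)} = -36$ ($l{\left(F \right)} = -35 - 1 = -36$)
$x{\left(M \right)} = -36 - M^{2}$ ($x{\left(M \right)} = 1 M^{2} \left(-1\right) - 36 = M^{2} \left(-1\right) - 36 = - M^{2} - 36 = -36 - M^{2}$)
$c = \frac{407133899}{33060}$ ($c = \frac{1}{-17977 - 15083} - -12315 = \frac{1}{-17977 - 15083} + 12315 = \frac{1}{-33060} + 12315 = - \frac{1}{33060} + 12315 = \frac{407133899}{33060} \approx 12315.0$)
$-4560 - c = -4560 - \frac{407133899}{33060} = - \frac{557887499}{33060}$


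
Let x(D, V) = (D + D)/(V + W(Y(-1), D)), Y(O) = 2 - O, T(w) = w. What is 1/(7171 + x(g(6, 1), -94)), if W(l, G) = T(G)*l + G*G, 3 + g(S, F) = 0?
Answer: 47/337040 ≈ 0.00013945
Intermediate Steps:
g(S, F) = -3 (g(S, F) = -3 + 0 = -3)
W(l, G) = G**2 + G*l (W(l, G) = G*l + G*G = G*l + G**2 = G**2 + G*l)
x(D, V) = 2*D/(V + D*(3 + D)) (x(D, V) = (D + D)/(V + D*(D + (2 - 1*(-1)))) = (2*D)/(V + D*(D + (2 + 1))) = (2*D)/(V + D*(D + 3)) = (2*D)/(V + D*(3 + D)) = 2*D/(V + D*(3 + D)))
1/(7171 + x(g(6, 1), -94)) = 1/(7171 + 2*(-3)/(-94 + (-3)**2 + 3*(-3))) = 1/(7171 + 2*(-3)/(-94 + 9 - 9)) = 1/(7171 + 2*(-3)/(-94)) = 1/(7171 + 2*(-3)*(-1/94)) = 1/(7171 + 3/47) = 1/(337040/47) = 47/337040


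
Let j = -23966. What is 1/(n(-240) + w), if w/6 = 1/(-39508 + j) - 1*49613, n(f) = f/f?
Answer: -10579/3149124984 ≈ -3.3593e-6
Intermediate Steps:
n(f) = 1
w = -3149135563/10579 (w = 6*(1/(-39508 - 23966) - 1*49613) = 6*(1/(-63474) - 49613) = 6*(-1/63474 - 49613) = 6*(-3149135563/63474) = -3149135563/10579 ≈ -2.9768e+5)
1/(n(-240) + w) = 1/(1 - 3149135563/10579) = 1/(-3149124984/10579) = -10579/3149124984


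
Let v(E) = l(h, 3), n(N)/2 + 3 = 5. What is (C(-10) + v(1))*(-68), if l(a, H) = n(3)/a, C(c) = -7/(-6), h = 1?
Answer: -1054/3 ≈ -351.33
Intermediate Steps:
n(N) = 4 (n(N) = -6 + 2*5 = -6 + 10 = 4)
C(c) = 7/6 (C(c) = -7*(-⅙) = 7/6)
l(a, H) = 4/a
v(E) = 4 (v(E) = 4/1 = 4*1 = 4)
(C(-10) + v(1))*(-68) = (7/6 + 4)*(-68) = (31/6)*(-68) = -1054/3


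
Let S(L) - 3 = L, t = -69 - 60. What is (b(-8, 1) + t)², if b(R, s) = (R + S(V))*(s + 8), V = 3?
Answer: 21609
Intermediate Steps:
t = -129
S(L) = 3 + L
b(R, s) = (6 + R)*(8 + s) (b(R, s) = (R + (3 + 3))*(s + 8) = (R + 6)*(8 + s) = (6 + R)*(8 + s))
(b(-8, 1) + t)² = ((48 + 6*1 + 8*(-8) - 8*1) - 129)² = ((48 + 6 - 64 - 8) - 129)² = (-18 - 129)² = (-147)² = 21609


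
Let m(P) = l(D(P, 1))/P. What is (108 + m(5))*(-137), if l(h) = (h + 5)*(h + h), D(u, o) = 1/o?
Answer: -75624/5 ≈ -15125.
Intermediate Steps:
l(h) = 2*h*(5 + h) (l(h) = (5 + h)*(2*h) = 2*h*(5 + h))
m(P) = 12/P (m(P) = (2*(5 + 1/1)/1)/P = (2*1*(5 + 1))/P = (2*1*6)/P = 12/P)
(108 + m(5))*(-137) = (108 + 12/5)*(-137) = (552/5)*(-137) = -75624/5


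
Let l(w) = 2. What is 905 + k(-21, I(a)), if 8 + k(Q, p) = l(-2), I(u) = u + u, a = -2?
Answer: 899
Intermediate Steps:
I(u) = 2*u
k(Q, p) = -6 (k(Q, p) = -8 + 2 = -6)
905 + k(-21, I(a)) = 905 - 6 = 899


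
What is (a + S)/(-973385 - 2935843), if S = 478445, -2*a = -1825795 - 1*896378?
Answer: -3679063/7818456 ≈ -0.47056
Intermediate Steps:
a = 2722173/2 (a = -(-1825795 - 1*896378)/2 = -(-1825795 - 896378)/2 = -1/2*(-2722173) = 2722173/2 ≈ 1.3611e+6)
(a + S)/(-973385 - 2935843) = (2722173/2 + 478445)/(-973385 - 2935843) = (3679063/2)/(-3909228) = (3679063/2)*(-1/3909228) = -3679063/7818456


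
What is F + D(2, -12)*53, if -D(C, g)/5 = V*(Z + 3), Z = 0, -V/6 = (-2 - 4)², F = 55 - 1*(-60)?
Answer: 171835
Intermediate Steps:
F = 115 (F = 55 + 60 = 115)
V = -216 (V = -6*(-2 - 4)² = -6*(-6)² = -6*36 = -216)
D(C, g) = 3240 (D(C, g) = -(-1080)*(0 + 3) = -(-1080)*3 = -5*(-648) = 3240)
F + D(2, -12)*53 = 115 + 3240*53 = 115 + 171720 = 171835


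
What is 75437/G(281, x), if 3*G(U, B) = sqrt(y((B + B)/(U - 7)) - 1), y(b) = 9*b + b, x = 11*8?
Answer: 226311*sqrt(101791)/743 ≈ 97179.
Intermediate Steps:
x = 88
y(b) = 10*b
G(U, B) = sqrt(-1 + 20*B/(-7 + U))/3 (G(U, B) = sqrt(10*((B + B)/(U - 7)) - 1)/3 = sqrt(10*((2*B)/(-7 + U)) - 1)/3 = sqrt(10*(2*B/(-7 + U)) - 1)/3 = sqrt(20*B/(-7 + U) - 1)/3 = sqrt(-1 + 20*B/(-7 + U))/3)
75437/G(281, x) = 75437/((sqrt((7 - 1*281 + 20*88)/(-7 + 281))/3)) = 75437/((sqrt((7 - 281 + 1760)/274)/3)) = 75437/((sqrt((1/274)*1486)/3)) = 75437/((sqrt(743/137)/3)) = 75437/(((sqrt(101791)/137)/3)) = 75437/((sqrt(101791)/411)) = 75437*(3*sqrt(101791)/743) = 226311*sqrt(101791)/743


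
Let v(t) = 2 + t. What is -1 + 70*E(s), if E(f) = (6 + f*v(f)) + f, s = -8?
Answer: 3219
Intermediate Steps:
E(f) = 6 + f + f*(2 + f) (E(f) = (6 + f*(2 + f)) + f = 6 + f + f*(2 + f))
-1 + 70*E(s) = -1 + 70*(6 - 8 - 8*(2 - 8)) = -1 + 70*(6 - 8 - 8*(-6)) = -1 + 70*(6 - 8 + 48) = -1 + 70*46 = -1 + 3220 = 3219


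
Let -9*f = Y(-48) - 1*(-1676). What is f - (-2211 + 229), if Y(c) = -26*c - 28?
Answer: 14942/9 ≈ 1660.2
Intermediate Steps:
Y(c) = -28 - 26*c
f = -2896/9 (f = -((-28 - 26*(-48)) - 1*(-1676))/9 = -((-28 + 1248) + 1676)/9 = -(1220 + 1676)/9 = -⅑*2896 = -2896/9 ≈ -321.78)
f - (-2211 + 229) = -2896/9 - (-2211 + 229) = -2896/9 - 1*(-1982) = -2896/9 + 1982 = 14942/9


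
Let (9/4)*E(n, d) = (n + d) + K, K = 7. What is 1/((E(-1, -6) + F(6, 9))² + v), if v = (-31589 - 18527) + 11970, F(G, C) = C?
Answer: -1/38065 ≈ -2.6271e-5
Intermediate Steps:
v = -38146 (v = -50116 + 11970 = -38146)
E(n, d) = 28/9 + 4*d/9 + 4*n/9 (E(n, d) = 4*((n + d) + 7)/9 = 4*((d + n) + 7)/9 = 4*(7 + d + n)/9 = 28/9 + 4*d/9 + 4*n/9)
1/((E(-1, -6) + F(6, 9))² + v) = 1/(((28/9 + (4/9)*(-6) + (4/9)*(-1)) + 9)² - 38146) = 1/(((28/9 - 8/3 - 4/9) + 9)² - 38146) = 1/((0 + 9)² - 38146) = 1/(9² - 38146) = 1/(81 - 38146) = 1/(-38065) = -1/38065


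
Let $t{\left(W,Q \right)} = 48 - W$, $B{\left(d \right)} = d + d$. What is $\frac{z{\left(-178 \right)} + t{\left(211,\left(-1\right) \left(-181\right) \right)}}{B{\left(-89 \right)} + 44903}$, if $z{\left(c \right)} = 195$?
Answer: $\frac{32}{44725} \approx 0.00071548$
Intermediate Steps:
$B{\left(d \right)} = 2 d$
$\frac{z{\left(-178 \right)} + t{\left(211,\left(-1\right) \left(-181\right) \right)}}{B{\left(-89 \right)} + 44903} = \frac{195 + \left(48 - 211\right)}{2 \left(-89\right) + 44903} = \frac{195 + \left(48 - 211\right)}{-178 + 44903} = \frac{195 - 163}{44725} = 32 \cdot \frac{1}{44725} = \frac{32}{44725}$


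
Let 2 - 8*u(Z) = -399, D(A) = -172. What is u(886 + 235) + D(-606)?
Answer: -975/8 ≈ -121.88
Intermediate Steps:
u(Z) = 401/8 (u(Z) = 1/4 - 1/8*(-399) = 1/4 + 399/8 = 401/8)
u(886 + 235) + D(-606) = 401/8 - 172 = -975/8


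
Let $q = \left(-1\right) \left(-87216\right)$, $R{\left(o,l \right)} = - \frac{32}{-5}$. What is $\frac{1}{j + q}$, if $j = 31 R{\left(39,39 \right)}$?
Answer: $\frac{5}{437072} \approx 1.144 \cdot 10^{-5}$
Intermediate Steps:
$R{\left(o,l \right)} = \frac{32}{5}$ ($R{\left(o,l \right)} = \left(-32\right) \left(- \frac{1}{5}\right) = \frac{32}{5}$)
$q = 87216$
$j = \frac{992}{5}$ ($j = 31 \cdot \frac{32}{5} = \frac{992}{5} \approx 198.4$)
$\frac{1}{j + q} = \frac{1}{\frac{992}{5} + 87216} = \frac{1}{\frac{437072}{5}} = \frac{5}{437072}$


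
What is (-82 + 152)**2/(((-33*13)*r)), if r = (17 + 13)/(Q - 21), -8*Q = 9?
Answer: 14455/1716 ≈ 8.4237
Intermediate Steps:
Q = -9/8 (Q = -1/8*9 = -9/8 ≈ -1.1250)
r = -80/59 (r = (17 + 13)/(-9/8 - 21) = 30/(-177/8) = 30*(-8/177) = -80/59 ≈ -1.3559)
(-82 + 152)**2/(((-33*13)*r)) = (-82 + 152)**2/((-33*13*(-80/59))) = 70**2/((-429*(-80/59))) = 4900/(34320/59) = 4900*(59/34320) = 14455/1716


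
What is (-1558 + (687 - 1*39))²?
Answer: 828100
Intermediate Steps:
(-1558 + (687 - 1*39))² = (-1558 + (687 - 39))² = (-1558 + 648)² = (-910)² = 828100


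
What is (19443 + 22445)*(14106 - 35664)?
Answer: -903021504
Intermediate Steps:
(19443 + 22445)*(14106 - 35664) = 41888*(-21558) = -903021504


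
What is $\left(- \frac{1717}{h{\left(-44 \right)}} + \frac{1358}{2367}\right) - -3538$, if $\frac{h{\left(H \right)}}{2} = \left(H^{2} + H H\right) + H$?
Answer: $\frac{21373697095}{6040584} \approx 3538.3$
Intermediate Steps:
$h{\left(H \right)} = 2 H + 4 H^{2}$ ($h{\left(H \right)} = 2 \left(\left(H^{2} + H H\right) + H\right) = 2 \left(\left(H^{2} + H^{2}\right) + H\right) = 2 \left(2 H^{2} + H\right) = 2 \left(H + 2 H^{2}\right) = 2 H + 4 H^{2}$)
$\left(- \frac{1717}{h{\left(-44 \right)}} + \frac{1358}{2367}\right) - -3538 = \left(- \frac{1717}{2 \left(-44\right) \left(1 + 2 \left(-44\right)\right)} + \frac{1358}{2367}\right) - -3538 = \left(- \frac{1717}{2 \left(-44\right) \left(1 - 88\right)} + 1358 \cdot \frac{1}{2367}\right) + 3538 = \left(- \frac{1717}{2 \left(-44\right) \left(-87\right)} + \frac{1358}{2367}\right) + 3538 = \left(- \frac{1717}{7656} + \frac{1358}{2367}\right) + 3538 = \frac{2110903}{6040584} + 3538 = \frac{21373697095}{6040584}$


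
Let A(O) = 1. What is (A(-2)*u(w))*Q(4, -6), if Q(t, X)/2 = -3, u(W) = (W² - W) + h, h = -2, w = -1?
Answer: 0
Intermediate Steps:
u(W) = -2 + W² - W (u(W) = (W² - W) - 2 = -2 + W² - W)
Q(t, X) = -6 (Q(t, X) = 2*(-3) = -6)
(A(-2)*u(w))*Q(4, -6) = (1*(-2 + (-1)² - 1*(-1)))*(-6) = (1*(-2 + 1 + 1))*(-6) = (1*0)*(-6) = 0*(-6) = 0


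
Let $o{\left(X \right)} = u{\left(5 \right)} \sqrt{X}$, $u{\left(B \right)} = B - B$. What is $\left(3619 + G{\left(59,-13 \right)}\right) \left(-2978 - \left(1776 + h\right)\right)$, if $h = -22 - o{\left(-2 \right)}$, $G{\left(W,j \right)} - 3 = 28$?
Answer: $-17271800$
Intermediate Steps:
$u{\left(B \right)} = 0$
$o{\left(X \right)} = 0$ ($o{\left(X \right)} = 0 \sqrt{X} = 0$)
$G{\left(W,j \right)} = 31$ ($G{\left(W,j \right)} = 3 + 28 = 31$)
$h = -22$ ($h = -22 - 0 = -22 + 0 = -22$)
$\left(3619 + G{\left(59,-13 \right)}\right) \left(-2978 - \left(1776 + h\right)\right) = \left(3619 + 31\right) \left(-2978 - 1754\right) = 3650 \left(-2978 + \left(-1776 + 22\right)\right) = 3650 \left(-2978 - 1754\right) = 3650 \left(-4732\right) = -17271800$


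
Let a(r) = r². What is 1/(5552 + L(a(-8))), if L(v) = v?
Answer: 1/5616 ≈ 0.00017806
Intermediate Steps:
1/(5552 + L(a(-8))) = 1/(5552 + (-8)²) = 1/(5552 + 64) = 1/5616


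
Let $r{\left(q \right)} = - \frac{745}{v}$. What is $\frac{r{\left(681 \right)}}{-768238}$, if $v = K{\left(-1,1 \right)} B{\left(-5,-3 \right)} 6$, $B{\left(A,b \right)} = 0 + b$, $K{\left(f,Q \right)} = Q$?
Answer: $- \frac{745}{13828284} \approx -5.3875 \cdot 10^{-5}$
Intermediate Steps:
$B{\left(A,b \right)} = b$
$v = -18$ ($v = 1 \left(-3\right) 6 = \left(-3\right) 6 = -18$)
$r{\left(q \right)} = \frac{745}{18}$ ($r{\left(q \right)} = - \frac{745}{-18} = \left(-745\right) \left(- \frac{1}{18}\right) = \frac{745}{18}$)
$\frac{r{\left(681 \right)}}{-768238} = \frac{745}{18 \left(-768238\right)} = \frac{745}{18} \left(- \frac{1}{768238}\right) = - \frac{745}{13828284}$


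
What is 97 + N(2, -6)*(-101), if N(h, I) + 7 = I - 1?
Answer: 1511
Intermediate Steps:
N(h, I) = -8 + I (N(h, I) = -7 + (I - 1) = -7 + (-1 + I) = -8 + I)
97 + N(2, -6)*(-101) = 97 + (-8 - 6)*(-101) = 97 - 14*(-101) = 97 + 1414 = 1511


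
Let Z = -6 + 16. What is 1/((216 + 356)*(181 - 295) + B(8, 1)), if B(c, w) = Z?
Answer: -1/65198 ≈ -1.5338e-5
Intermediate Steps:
Z = 10
B(c, w) = 10
1/((216 + 356)*(181 - 295) + B(8, 1)) = 1/((216 + 356)*(181 - 295) + 10) = 1/(572*(-114) + 10) = 1/(-65208 + 10) = 1/(-65198) = -1/65198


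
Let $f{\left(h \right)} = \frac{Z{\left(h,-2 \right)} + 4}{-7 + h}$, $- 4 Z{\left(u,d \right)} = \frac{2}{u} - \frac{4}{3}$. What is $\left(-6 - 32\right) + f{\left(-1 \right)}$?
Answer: $- \frac{1853}{48} \approx -38.604$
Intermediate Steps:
$Z{\left(u,d \right)} = \frac{1}{3} - \frac{1}{2 u}$ ($Z{\left(u,d \right)} = - \frac{\frac{2}{u} - \frac{4}{3}}{4} = - \frac{- \frac{4}{3} + \frac{2}{u}}{4} = \frac{1}{3} - \frac{1}{2 u}$)
$f{\left(h \right)} = \frac{4 + \frac{-3 + 2 h}{6 h}}{-7 + h}$ ($f{\left(h \right)} = \frac{\frac{-3 + 2 h}{6 h} + 4}{-7 + h} = \frac{4 + \frac{-3 + 2 h}{6 h}}{-7 + h}$)
$\left(-6 - 32\right) + f{\left(-1 \right)} = \left(-6 - 32\right) + \frac{-3 + 26 \left(-1\right)}{6 \left(-1\right) \left(-7 - 1\right)} = -38 + \frac{1}{6} \left(-1\right) \frac{1}{-8} \left(-3 - 26\right) = -38 + \frac{1}{6} \left(-1\right) \left(- \frac{1}{8}\right) \left(-29\right) = -38 - \frac{29}{48} = - \frac{1853}{48}$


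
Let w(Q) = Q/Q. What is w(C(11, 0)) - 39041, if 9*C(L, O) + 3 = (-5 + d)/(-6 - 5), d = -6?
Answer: -39040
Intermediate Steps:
C(L, O) = -2/9 (C(L, O) = -⅓ + ((-5 - 6)/(-6 - 5))/9 = -⅓ + (-11/(-11))/9 = -⅓ + (-11*(-1/11))/9 = -⅓ + (⅑)*1 = -⅓ + ⅑ = -2/9)
w(Q) = 1
w(C(11, 0)) - 39041 = 1 - 39041 = -39040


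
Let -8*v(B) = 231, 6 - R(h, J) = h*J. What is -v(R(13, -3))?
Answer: 231/8 ≈ 28.875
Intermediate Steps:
R(h, J) = 6 - J*h (R(h, J) = 6 - h*J = 6 - J*h)
v(B) = -231/8 (v(B) = -1/8*231 = -231/8)
-v(R(13, -3)) = -1*(-231/8) = 231/8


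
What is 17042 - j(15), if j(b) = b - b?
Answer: 17042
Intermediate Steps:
j(b) = 0
17042 - j(15) = 17042 - 1*0 = 17042 + 0 = 17042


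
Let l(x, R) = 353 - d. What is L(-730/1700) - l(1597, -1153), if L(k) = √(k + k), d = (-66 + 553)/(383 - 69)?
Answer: -110355/314 + I*√6205/85 ≈ -351.45 + 0.92673*I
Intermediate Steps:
d = 487/314 ≈ 1.5510
L(k) = √2*√k (L(k) = √(2*k) = √2*√k)
l(x, R) = 110355/314 (l(x, R) = 353 - 1*487/314 = 353 - 487/314 = 110355/314)
L(-730/1700) - l(1597, -1153) = √2*√(-730/1700) - 1*110355/314 = √2*√(-730*1/1700) - 110355/314 = √2*√(-73/170) - 110355/314 = √2*(I*√12410/170) - 110355/314 = I*√6205/85 - 110355/314 = -110355/314 + I*√6205/85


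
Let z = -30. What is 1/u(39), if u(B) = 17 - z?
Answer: 1/47 ≈ 0.021277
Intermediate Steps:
u(B) = 47 (u(B) = 17 - 1*(-30) = 17 + 30 = 47)
1/u(39) = 1/47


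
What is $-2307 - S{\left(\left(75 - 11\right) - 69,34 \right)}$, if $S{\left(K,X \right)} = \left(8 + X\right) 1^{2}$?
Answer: $-2349$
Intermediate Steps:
$S{\left(K,X \right)} = 8 + X$ ($S{\left(K,X \right)} = \left(8 + X\right) 1 = 8 + X$)
$-2307 - S{\left(\left(75 - 11\right) - 69,34 \right)} = -2307 - \left(8 + 34\right) = -2307 - 42 = -2349$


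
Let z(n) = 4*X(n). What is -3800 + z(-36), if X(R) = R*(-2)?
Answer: -3512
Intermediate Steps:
X(R) = -2*R
z(n) = -8*n (z(n) = 4*(-2*n) = -8*n)
-3800 + z(-36) = -3800 - 8*(-36) = -3800 + 288 = -3512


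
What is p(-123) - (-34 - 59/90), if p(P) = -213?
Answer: -16051/90 ≈ -178.34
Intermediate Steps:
p(-123) - (-34 - 59/90) = -213 - (-34 - 59/90) = -213 - 1*(-3119/90) = -213 + 3119/90 = -16051/90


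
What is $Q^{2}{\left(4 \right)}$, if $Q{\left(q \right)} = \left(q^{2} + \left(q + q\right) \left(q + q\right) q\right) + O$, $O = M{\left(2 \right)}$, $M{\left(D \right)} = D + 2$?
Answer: $76176$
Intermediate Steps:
$M{\left(D \right)} = 2 + D$
$O = 4$ ($O = 2 + 2 = 4$)
$Q{\left(q \right)} = 4 + q^{2} + 4 q^{3}$ ($Q{\left(q \right)} = \left(q^{2} + \left(q + q\right) \left(q + q\right) q\right) + 4 = \left(q^{2} + 2 q 2 q q\right) + 4 = \left(q^{2} + 4 q^{2} q\right) + 4 = \left(q^{2} + 4 q^{3}\right) + 4 = 4 + q^{2} + 4 q^{3}$)
$Q^{2}{\left(4 \right)} = \left(4 + 4^{2} + 4 \cdot 4^{3}\right)^{2} = \left(4 + 16 + 4 \cdot 64\right)^{2} = \left(4 + 16 + 256\right)^{2} = 276^{2} = 76176$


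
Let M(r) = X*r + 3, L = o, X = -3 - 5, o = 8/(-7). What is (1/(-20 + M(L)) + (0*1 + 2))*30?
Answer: 618/11 ≈ 56.182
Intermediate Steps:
o = -8/7 (o = 8*(-⅐) = -8/7 ≈ -1.1429)
X = -8
L = -8/7 ≈ -1.1429
M(r) = 3 - 8*r (M(r) = -8*r + 3 = 3 - 8*r)
(1/(-20 + M(L)) + (0*1 + 2))*30 = (1/(-20 + (3 - 8*(-8/7))) + (0*1 + 2))*30 = (1/(-20 + (3 + 64/7)) + (0 + 2))*30 = (1/(-20 + 85/7) + 2)*30 = (1/(-55/7) + 2)*30 = (-7/55 + 2)*30 = (103/55)*30 = 618/11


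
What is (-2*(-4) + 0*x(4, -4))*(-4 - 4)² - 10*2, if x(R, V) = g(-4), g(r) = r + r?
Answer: 492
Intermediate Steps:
g(r) = 2*r
x(R, V) = -8 (x(R, V) = 2*(-4) = -8)
(-2*(-4) + 0*x(4, -4))*(-4 - 4)² - 10*2 = (-2*(-4) + 0*(-8))*(-4 - 4)² - 10*2 = (8 + 0)*(-8)² - 20 = 8*64 - 20 = 512 - 20 = 492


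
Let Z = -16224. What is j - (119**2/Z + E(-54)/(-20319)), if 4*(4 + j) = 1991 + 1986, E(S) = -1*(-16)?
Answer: 8377674673/8452704 ≈ 991.12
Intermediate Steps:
E(S) = 16
j = 3961/4 (j = -4 + (1991 + 1986)/4 = -4 + (1/4)*3977 = -4 + 3977/4 = 3961/4 ≈ 990.25)
j - (119**2/Z + E(-54)/(-20319)) = 3961/4 - (119**2/(-16224) + 16/(-20319)) = 3961/4 - (14161*(-1/16224) + 16*(-1/20319)) = 3961/4 - (-14161/16224 - 16/20319) = 3961/4 - 1*(-7384537/8452704) = 3961/4 + 7384537/8452704 = 8377674673/8452704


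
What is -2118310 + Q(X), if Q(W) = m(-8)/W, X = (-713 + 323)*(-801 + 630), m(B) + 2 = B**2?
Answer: -70635046919/33345 ≈ -2.1183e+6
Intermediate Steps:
m(B) = -2 + B**2
X = 66690 (X = -390*(-171) = 66690)
Q(W) = 62/W (Q(W) = (-2 + (-8)**2)/W = (-2 + 64)/W = 62/W)
-2118310 + Q(X) = -2118310 + 62/66690 = -2118310 + 62*(1/66690) = -2118310 + 31/33345 = -70635046919/33345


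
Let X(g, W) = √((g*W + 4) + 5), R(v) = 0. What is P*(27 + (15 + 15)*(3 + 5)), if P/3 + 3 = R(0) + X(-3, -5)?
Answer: -2403 + 1602*√6 ≈ 1521.1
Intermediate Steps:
X(g, W) = √(9 + W*g) (X(g, W) = √((W*g + 4) + 5) = √((4 + W*g) + 5) = √(9 + W*g))
P = -9 + 6*√6 (P = -9 + 3*(0 + √(9 - 5*(-3))) = -9 + 3*(0 + √(9 + 15)) = -9 + 3*(0 + √24) = -9 + 3*(0 + 2*√6) = -9 + 3*(2*√6) = -9 + 6*√6 ≈ 5.6969)
P*(27 + (15 + 15)*(3 + 5)) = (-9 + 6*√6)*(27 + (15 + 15)*(3 + 5)) = (-9 + 6*√6)*(27 + 30*8) = (-9 + 6*√6)*(27 + 240) = (-9 + 6*√6)*267 = -2403 + 1602*√6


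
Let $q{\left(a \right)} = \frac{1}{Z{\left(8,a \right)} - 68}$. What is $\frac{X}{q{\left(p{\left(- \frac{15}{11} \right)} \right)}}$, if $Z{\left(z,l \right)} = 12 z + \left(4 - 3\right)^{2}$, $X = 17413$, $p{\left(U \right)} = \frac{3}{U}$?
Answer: $504977$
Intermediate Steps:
$Z{\left(z,l \right)} = 1 + 12 z$ ($Z{\left(z,l \right)} = 12 z + 1^{2} = 12 z + 1 = 1 + 12 z$)
$q{\left(a \right)} = \frac{1}{29}$ ($q{\left(a \right)} = \frac{1}{\left(1 + 12 \cdot 8\right) - 68} = \frac{1}{\left(1 + 96\right) - 68} = \frac{1}{97 - 68} = \frac{1}{29}$)
$\frac{X}{q{\left(p{\left(- \frac{15}{11} \right)} \right)}} = 17413 \frac{1}{\frac{1}{29}} = 17413 \cdot 29 = 504977$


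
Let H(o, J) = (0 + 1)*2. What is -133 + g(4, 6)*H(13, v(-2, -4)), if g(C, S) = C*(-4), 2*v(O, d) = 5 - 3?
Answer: -165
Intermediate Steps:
v(O, d) = 1 (v(O, d) = (5 - 3)/2 = (½)*2 = 1)
g(C, S) = -4*C
H(o, J) = 2 (H(o, J) = 1*2 = 2)
-133 + g(4, 6)*H(13, v(-2, -4)) = -133 - 4*4*2 = -133 - 16*2 = -133 - 32 = -165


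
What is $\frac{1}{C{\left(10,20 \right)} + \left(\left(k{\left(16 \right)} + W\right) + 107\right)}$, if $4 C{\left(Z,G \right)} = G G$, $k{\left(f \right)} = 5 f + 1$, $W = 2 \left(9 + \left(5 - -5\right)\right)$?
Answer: $\frac{1}{326} \approx 0.0030675$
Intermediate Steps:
$W = 38$ ($W = 2 \left(9 + \left(5 + 5\right)\right) = 2 \left(9 + 10\right) = 2 \cdot 19 = 38$)
$k{\left(f \right)} = 1 + 5 f$
$C{\left(Z,G \right)} = \frac{G^{2}}{4}$ ($C{\left(Z,G \right)} = \frac{G G}{4} = \frac{G^{2}}{4}$)
$\frac{1}{C{\left(10,20 \right)} + \left(\left(k{\left(16 \right)} + W\right) + 107\right)} = \frac{1}{\frac{20^{2}}{4} + \left(\left(\left(1 + 5 \cdot 16\right) + 38\right) + 107\right)} = \frac{1}{\frac{1}{4} \cdot 400 + \left(\left(\left(1 + 80\right) + 38\right) + 107\right)} = \frac{1}{100 + \left(\left(81 + 38\right) + 107\right)} = \frac{1}{100 + \left(119 + 107\right)} = \frac{1}{100 + 226} = \frac{1}{326}$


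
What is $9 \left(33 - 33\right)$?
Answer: $0$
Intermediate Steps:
$9 \left(33 - 33\right) = 9 \cdot 0 = 0$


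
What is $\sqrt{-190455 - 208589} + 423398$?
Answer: $423398 + 2 i \sqrt{99761} \approx 4.234 \cdot 10^{5} + 631.7 i$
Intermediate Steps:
$\sqrt{-190455 - 208589} + 423398 = \sqrt{-399044} + 423398 = 2 i \sqrt{99761} + 423398 = 423398 + 2 i \sqrt{99761}$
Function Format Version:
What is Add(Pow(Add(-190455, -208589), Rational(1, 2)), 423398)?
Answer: Add(423398, Mul(2, I, Pow(99761, Rational(1, 2)))) ≈ Add(4.2340e+5, Mul(631.70, I))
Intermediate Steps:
Add(Pow(Add(-190455, -208589), Rational(1, 2)), 423398) = Add(Pow(-399044, Rational(1, 2)), 423398) = Add(Mul(2, I, Pow(99761, Rational(1, 2))), 423398) = Add(423398, Mul(2, I, Pow(99761, Rational(1, 2))))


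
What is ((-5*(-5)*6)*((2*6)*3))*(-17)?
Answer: -91800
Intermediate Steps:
((-5*(-5)*6)*((2*6)*3))*(-17) = ((25*6)*(12*3))*(-17) = (150*36)*(-17) = 5400*(-17) = -91800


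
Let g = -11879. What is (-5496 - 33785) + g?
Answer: -51160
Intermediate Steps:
(-5496 - 33785) + g = (-5496 - 33785) - 11879 = -39281 - 11879 = -51160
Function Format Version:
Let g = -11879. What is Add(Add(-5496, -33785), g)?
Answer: -51160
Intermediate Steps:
Add(Add(-5496, -33785), g) = Add(Add(-5496, -33785), -11879) = Add(-39281, -11879) = -51160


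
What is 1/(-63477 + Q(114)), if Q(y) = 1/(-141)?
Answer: -141/8950258 ≈ -1.5754e-5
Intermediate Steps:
Q(y) = -1/141
1/(-63477 + Q(114)) = 1/(-63477 - 1/141) = 1/(-8950258/141) = -141/8950258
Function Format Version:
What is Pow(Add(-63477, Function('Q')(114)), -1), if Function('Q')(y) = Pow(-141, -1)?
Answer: Rational(-141, 8950258) ≈ -1.5754e-5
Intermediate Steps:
Function('Q')(y) = Rational(-1, 141)
Pow(Add(-63477, Function('Q')(114)), -1) = Pow(Add(-63477, Rational(-1, 141)), -1) = Pow(Rational(-8950258, 141), -1) = Rational(-141, 8950258)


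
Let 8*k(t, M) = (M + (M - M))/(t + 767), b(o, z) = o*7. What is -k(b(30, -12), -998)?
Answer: 499/3908 ≈ 0.12769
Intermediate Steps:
b(o, z) = 7*o
k(t, M) = M/(8*(767 + t)) (k(t, M) = ((M + (M - M))/(t + 767))/8 = ((M + 0)/(767 + t))/8 = (M/(767 + t))/8 = M/(8*(767 + t)))
-k(b(30, -12), -998) = -(-998)/(8*(767 + 7*30)) = -(-998)/(8*(767 + 210)) = -(-998)/(8*977) = -1*(-499/3908) = 499/3908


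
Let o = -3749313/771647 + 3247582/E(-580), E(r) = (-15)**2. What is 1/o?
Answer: 173620575/2505143312129 ≈ 6.9306e-5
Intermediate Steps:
E(r) = 225
o = 2505143312129/173620575 (o = -3749313/771647 + 3247582/225 = 2505143312129/173620575 ≈ 14429.)
1/o = 1/(2505143312129/173620575) = 173620575/2505143312129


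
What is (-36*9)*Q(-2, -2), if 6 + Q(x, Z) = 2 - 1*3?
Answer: 2268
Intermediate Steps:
Q(x, Z) = -7 (Q(x, Z) = -6 + (2 - 1*3) = -6 + (2 - 3) = -6 - 1 = -7)
(-36*9)*Q(-2, -2) = -36*9*(-7) = -324*(-7) = 2268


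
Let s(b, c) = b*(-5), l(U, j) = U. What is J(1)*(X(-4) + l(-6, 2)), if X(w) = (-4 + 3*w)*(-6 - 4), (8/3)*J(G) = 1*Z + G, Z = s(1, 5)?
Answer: -231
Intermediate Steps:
s(b, c) = -5*b
Z = -5 (Z = -5*1 = -5)
J(G) = -15/8 + 3*G/8 (J(G) = 3*(1*(-5) + G)/8 = 3*(-5 + G)/8 = -15/8 + 3*G/8)
X(w) = 40 - 30*w (X(w) = (-4 + 3*w)*(-10) = 40 - 30*w)
J(1)*(X(-4) + l(-6, 2)) = (-15/8 + (3/8)*1)*((40 - 30*(-4)) - 6) = (-15/8 + 3/8)*((40 + 120) - 6) = -3*(160 - 6)/2 = -3/2*154 = -231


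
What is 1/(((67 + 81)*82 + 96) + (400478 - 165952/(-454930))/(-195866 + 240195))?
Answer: 10083295985/123429971299766 ≈ 8.1692e-5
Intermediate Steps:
1/(((67 + 81)*82 + 96) + (400478 - 165952/(-454930))/(-195866 + 240195)) = 1/((148*82 + 96) + (400478 - 165952*(-1/454930))/44329) = 1/((12136 + 96) + (400478 + 82976/227465)*(1/44329)) = 1/(12232 + (91094811246/227465)*(1/44329)) = 1/(12232 + 91094811246/10083295985) = 1/(123429971299766/10083295985) = 10083295985/123429971299766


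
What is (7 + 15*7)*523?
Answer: 58576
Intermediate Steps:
(7 + 15*7)*523 = (7 + 105)*523 = 112*523 = 58576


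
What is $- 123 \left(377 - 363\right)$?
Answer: $-1722$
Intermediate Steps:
$- 123 \left(377 - 363\right) = \left(-123\right) 14 = -1722$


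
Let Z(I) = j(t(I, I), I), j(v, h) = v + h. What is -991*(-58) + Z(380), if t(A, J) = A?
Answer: 58238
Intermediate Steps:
j(v, h) = h + v
Z(I) = 2*I (Z(I) = I + I = 2*I)
-991*(-58) + Z(380) = -991*(-58) + 2*380 = 57478 + 760 = 58238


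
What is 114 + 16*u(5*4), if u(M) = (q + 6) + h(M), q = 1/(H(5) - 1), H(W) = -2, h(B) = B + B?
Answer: 2534/3 ≈ 844.67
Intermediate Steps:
h(B) = 2*B
q = -⅓ (q = 1/(-2 - 1) = 1/(-3) = -⅓ ≈ -0.33333)
u(M) = 17/3 + 2*M (u(M) = (-⅓ + 6) + 2*M = 17/3 + 2*M)
114 + 16*u(5*4) = 114 + 16*(17/3 + 2*(5*4)) = 114 + 16*(17/3 + 2*20) = 114 + 16*(17/3 + 40) = 114 + 16*(137/3) = 114 + 2192/3 = 2534/3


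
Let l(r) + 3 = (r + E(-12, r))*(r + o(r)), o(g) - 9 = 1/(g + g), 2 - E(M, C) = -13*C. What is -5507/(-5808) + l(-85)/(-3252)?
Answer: -3587758651/133787280 ≈ -26.817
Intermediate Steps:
E(M, C) = 2 + 13*C (E(M, C) = 2 - (-13)*C = 2 + 13*C)
o(g) = 9 + 1/(2*g) (o(g) = 9 + 1/(g + g) = 9 + 1/(2*g))
l(r) = -3 + (2 + 14*r)*(9 + r + 1/(2*r)) (l(r) = -3 + (r + (2 + 13*r))*(r + (9 + 1/(2*r))) = -3 + (2 + 14*r)*(9 + r + 1/(2*r)))
-5507/(-5808) + l(-85)/(-3252) = -5507/(-5808) + (22 + 1/(-85) + 14*(-85)² + 128*(-85))/(-3252) = -5507*(-1/5808) + (22 - 1/85 + 14*7225 - 10880)*(-1/3252) = 5507/5808 + (22 - 1/85 + 101150 - 10880)*(-1/3252) = 5507/5808 + (7674819/85)*(-1/3252) = 5507/5808 - 2558273/92140 = -3587758651/133787280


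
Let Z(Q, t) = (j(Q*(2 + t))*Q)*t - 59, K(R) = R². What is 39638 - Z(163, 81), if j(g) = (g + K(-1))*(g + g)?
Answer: -4833548812523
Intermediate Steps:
j(g) = 2*g*(1 + g) (j(g) = (g + (-1)²)*(g + g) = (g + 1)*(2*g) = (1 + g)*(2*g) = 2*g*(1 + g))
Z(Q, t) = -59 + 2*t*Q²*(1 + Q*(2 + t))*(2 + t) (Z(Q, t) = ((2*(Q*(2 + t))*(1 + Q*(2 + t)))*Q)*t - 59 = ((2*Q*(1 + Q*(2 + t))*(2 + t))*Q)*t - 59 = (2*Q²*(1 + Q*(2 + t))*(2 + t))*t - 59 = 2*t*Q²*(1 + Q*(2 + t))*(2 + t) - 59 = -59 + 2*t*Q²*(1 + Q*(2 + t))*(2 + t))
39638 - Z(163, 81) = 39638 - (-59 + 2*81*163²*(1 + 163*(2 + 81))*(2 + 81)) = 39638 - (-59 + 2*81*26569*(1 + 163*83)*83) = 39638 - (-59 + 2*81*26569*(1 + 13529)*83) = 39638 - (-59 + 2*81*26569*13530*83) = 39638 - (-59 + 4833548852220) = 39638 - 1*4833548852161 = 39638 - 4833548852161 = -4833548812523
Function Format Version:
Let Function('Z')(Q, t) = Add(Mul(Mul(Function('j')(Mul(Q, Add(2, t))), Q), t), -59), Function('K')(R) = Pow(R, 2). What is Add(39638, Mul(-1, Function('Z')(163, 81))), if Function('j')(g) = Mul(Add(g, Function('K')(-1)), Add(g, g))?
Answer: -4833548812523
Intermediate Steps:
Function('j')(g) = Mul(2, g, Add(1, g)) (Function('j')(g) = Mul(Add(g, Pow(-1, 2)), Add(g, g)) = Mul(Add(g, 1), Mul(2, g)) = Mul(Add(1, g), Mul(2, g)) = Mul(2, g, Add(1, g)))
Function('Z')(Q, t) = Add(-59, Mul(2, t, Pow(Q, 2), Add(1, Mul(Q, Add(2, t))), Add(2, t))) (Function('Z')(Q, t) = Add(Mul(Mul(Mul(2, Mul(Q, Add(2, t)), Add(1, Mul(Q, Add(2, t)))), Q), t), -59) = Add(Mul(Mul(Mul(2, Q, Add(1, Mul(Q, Add(2, t))), Add(2, t)), Q), t), -59) = Add(Mul(Mul(2, Pow(Q, 2), Add(1, Mul(Q, Add(2, t))), Add(2, t)), t), -59) = Add(Mul(2, t, Pow(Q, 2), Add(1, Mul(Q, Add(2, t))), Add(2, t)), -59) = Add(-59, Mul(2, t, Pow(Q, 2), Add(1, Mul(Q, Add(2, t))), Add(2, t))))
Add(39638, Mul(-1, Function('Z')(163, 81))) = Add(39638, Mul(-1, Add(-59, Mul(2, 81, Pow(163, 2), Add(1, Mul(163, Add(2, 81))), Add(2, 81))))) = Add(39638, Mul(-1, Add(-59, Mul(2, 81, 26569, Add(1, Mul(163, 83)), 83)))) = Add(39638, Mul(-1, Add(-59, Mul(2, 81, 26569, Add(1, 13529), 83)))) = Add(39638, Mul(-1, Add(-59, Mul(2, 81, 26569, 13530, 83)))) = Add(39638, Mul(-1, Add(-59, 4833548852220))) = Add(39638, Mul(-1, 4833548852161)) = Add(39638, -4833548852161) = -4833548812523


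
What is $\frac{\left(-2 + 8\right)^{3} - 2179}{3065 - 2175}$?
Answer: $- \frac{1963}{890} \approx -2.2056$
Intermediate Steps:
$\frac{\left(-2 + 8\right)^{3} - 2179}{3065 - 2175} = \frac{6^{3} - 2179}{3065 - 2175} = \frac{216 - 2179}{890} = \left(-1963\right) \frac{1}{890} = - \frac{1963}{890}$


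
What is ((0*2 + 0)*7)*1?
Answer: 0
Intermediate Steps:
((0*2 + 0)*7)*1 = ((0 + 0)*7)*1 = (0*7)*1 = 0*1 = 0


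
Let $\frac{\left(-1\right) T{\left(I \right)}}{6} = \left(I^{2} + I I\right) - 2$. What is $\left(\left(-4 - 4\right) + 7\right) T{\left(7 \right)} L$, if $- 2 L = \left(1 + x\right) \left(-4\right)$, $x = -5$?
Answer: $-4608$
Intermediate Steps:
$L = -8$ ($L = - \frac{\left(1 - 5\right) \left(-4\right)}{2} = - \frac{\left(-4\right) \left(-4\right)}{2} = \left(- \frac{1}{2}\right) 16 = -8$)
$T{\left(I \right)} = 12 - 12 I^{2}$ ($T{\left(I \right)} = - 6 \left(\left(I^{2} + I I\right) - 2\right) = - 6 \left(\left(I^{2} + I^{2}\right) - 2\right) = - 6 \left(2 I^{2} - 2\right) = - 6 \left(-2 + 2 I^{2}\right) = 12 - 12 I^{2}$)
$\left(\left(-4 - 4\right) + 7\right) T{\left(7 \right)} L = \left(\left(-4 - 4\right) + 7\right) \left(12 - 12 \cdot 7^{2}\right) \left(-8\right) = \left(-8 + 7\right) \left(12 - 588\right) \left(-8\right) = - (12 - 588) \left(-8\right) = \left(-1\right) \left(-576\right) \left(-8\right) = 576 \left(-8\right) = -4608$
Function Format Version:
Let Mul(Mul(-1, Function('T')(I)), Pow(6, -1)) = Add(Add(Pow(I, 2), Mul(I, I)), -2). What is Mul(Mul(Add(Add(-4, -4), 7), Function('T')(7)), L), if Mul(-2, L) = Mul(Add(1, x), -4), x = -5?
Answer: -4608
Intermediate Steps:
L = -8 (L = Mul(Rational(-1, 2), Mul(Add(1, -5), -4)) = Mul(Rational(-1, 2), Mul(-4, -4)) = Mul(Rational(-1, 2), 16) = -8)
Function('T')(I) = Add(12, Mul(-12, Pow(I, 2))) (Function('T')(I) = Mul(-6, Add(Add(Pow(I, 2), Mul(I, I)), -2)) = Mul(-6, Add(Add(Pow(I, 2), Pow(I, 2)), -2)) = Mul(-6, Add(Mul(2, Pow(I, 2)), -2)) = Mul(-6, Add(-2, Mul(2, Pow(I, 2)))) = Add(12, Mul(-12, Pow(I, 2))))
Mul(Mul(Add(Add(-4, -4), 7), Function('T')(7)), L) = Mul(Mul(Add(Add(-4, -4), 7), Add(12, Mul(-12, Pow(7, 2)))), -8) = Mul(Mul(Add(-8, 7), Add(12, Mul(-12, 49))), -8) = Mul(Mul(-1, Add(12, -588)), -8) = Mul(Mul(-1, -576), -8) = Mul(576, -8) = -4608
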